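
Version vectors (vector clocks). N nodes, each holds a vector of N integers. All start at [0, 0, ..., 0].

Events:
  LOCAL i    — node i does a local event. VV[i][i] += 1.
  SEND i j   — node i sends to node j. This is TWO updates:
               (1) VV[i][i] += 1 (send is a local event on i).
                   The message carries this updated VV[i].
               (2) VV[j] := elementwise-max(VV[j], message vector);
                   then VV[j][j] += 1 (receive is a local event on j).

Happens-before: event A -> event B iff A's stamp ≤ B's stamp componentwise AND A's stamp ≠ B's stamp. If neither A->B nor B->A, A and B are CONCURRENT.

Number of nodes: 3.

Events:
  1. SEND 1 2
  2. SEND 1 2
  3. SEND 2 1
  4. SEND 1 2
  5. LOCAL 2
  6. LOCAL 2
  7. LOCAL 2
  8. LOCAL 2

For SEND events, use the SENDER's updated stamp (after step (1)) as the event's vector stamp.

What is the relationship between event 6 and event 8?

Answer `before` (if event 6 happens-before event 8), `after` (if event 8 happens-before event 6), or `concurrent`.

Initial: VV[0]=[0, 0, 0]
Initial: VV[1]=[0, 0, 0]
Initial: VV[2]=[0, 0, 0]
Event 1: SEND 1->2: VV[1][1]++ -> VV[1]=[0, 1, 0], msg_vec=[0, 1, 0]; VV[2]=max(VV[2],msg_vec) then VV[2][2]++ -> VV[2]=[0, 1, 1]
Event 2: SEND 1->2: VV[1][1]++ -> VV[1]=[0, 2, 0], msg_vec=[0, 2, 0]; VV[2]=max(VV[2],msg_vec) then VV[2][2]++ -> VV[2]=[0, 2, 2]
Event 3: SEND 2->1: VV[2][2]++ -> VV[2]=[0, 2, 3], msg_vec=[0, 2, 3]; VV[1]=max(VV[1],msg_vec) then VV[1][1]++ -> VV[1]=[0, 3, 3]
Event 4: SEND 1->2: VV[1][1]++ -> VV[1]=[0, 4, 3], msg_vec=[0, 4, 3]; VV[2]=max(VV[2],msg_vec) then VV[2][2]++ -> VV[2]=[0, 4, 4]
Event 5: LOCAL 2: VV[2][2]++ -> VV[2]=[0, 4, 5]
Event 6: LOCAL 2: VV[2][2]++ -> VV[2]=[0, 4, 6]
Event 7: LOCAL 2: VV[2][2]++ -> VV[2]=[0, 4, 7]
Event 8: LOCAL 2: VV[2][2]++ -> VV[2]=[0, 4, 8]
Event 6 stamp: [0, 4, 6]
Event 8 stamp: [0, 4, 8]
[0, 4, 6] <= [0, 4, 8]? True
[0, 4, 8] <= [0, 4, 6]? False
Relation: before

Answer: before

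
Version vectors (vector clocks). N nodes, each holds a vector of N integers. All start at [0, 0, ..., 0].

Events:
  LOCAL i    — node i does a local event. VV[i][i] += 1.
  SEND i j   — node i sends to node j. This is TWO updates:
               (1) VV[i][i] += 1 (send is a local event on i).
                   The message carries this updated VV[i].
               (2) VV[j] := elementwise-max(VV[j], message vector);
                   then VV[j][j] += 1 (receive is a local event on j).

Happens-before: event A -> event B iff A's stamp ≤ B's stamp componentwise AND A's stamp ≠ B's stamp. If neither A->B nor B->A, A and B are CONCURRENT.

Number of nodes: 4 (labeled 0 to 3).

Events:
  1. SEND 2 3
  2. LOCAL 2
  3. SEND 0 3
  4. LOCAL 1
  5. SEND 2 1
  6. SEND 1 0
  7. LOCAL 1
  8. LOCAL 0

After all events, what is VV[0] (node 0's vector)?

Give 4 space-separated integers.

Answer: 3 3 3 0

Derivation:
Initial: VV[0]=[0, 0, 0, 0]
Initial: VV[1]=[0, 0, 0, 0]
Initial: VV[2]=[0, 0, 0, 0]
Initial: VV[3]=[0, 0, 0, 0]
Event 1: SEND 2->3: VV[2][2]++ -> VV[2]=[0, 0, 1, 0], msg_vec=[0, 0, 1, 0]; VV[3]=max(VV[3],msg_vec) then VV[3][3]++ -> VV[3]=[0, 0, 1, 1]
Event 2: LOCAL 2: VV[2][2]++ -> VV[2]=[0, 0, 2, 0]
Event 3: SEND 0->3: VV[0][0]++ -> VV[0]=[1, 0, 0, 0], msg_vec=[1, 0, 0, 0]; VV[3]=max(VV[3],msg_vec) then VV[3][3]++ -> VV[3]=[1, 0, 1, 2]
Event 4: LOCAL 1: VV[1][1]++ -> VV[1]=[0, 1, 0, 0]
Event 5: SEND 2->1: VV[2][2]++ -> VV[2]=[0, 0, 3, 0], msg_vec=[0, 0, 3, 0]; VV[1]=max(VV[1],msg_vec) then VV[1][1]++ -> VV[1]=[0, 2, 3, 0]
Event 6: SEND 1->0: VV[1][1]++ -> VV[1]=[0, 3, 3, 0], msg_vec=[0, 3, 3, 0]; VV[0]=max(VV[0],msg_vec) then VV[0][0]++ -> VV[0]=[2, 3, 3, 0]
Event 7: LOCAL 1: VV[1][1]++ -> VV[1]=[0, 4, 3, 0]
Event 8: LOCAL 0: VV[0][0]++ -> VV[0]=[3, 3, 3, 0]
Final vectors: VV[0]=[3, 3, 3, 0]; VV[1]=[0, 4, 3, 0]; VV[2]=[0, 0, 3, 0]; VV[3]=[1, 0, 1, 2]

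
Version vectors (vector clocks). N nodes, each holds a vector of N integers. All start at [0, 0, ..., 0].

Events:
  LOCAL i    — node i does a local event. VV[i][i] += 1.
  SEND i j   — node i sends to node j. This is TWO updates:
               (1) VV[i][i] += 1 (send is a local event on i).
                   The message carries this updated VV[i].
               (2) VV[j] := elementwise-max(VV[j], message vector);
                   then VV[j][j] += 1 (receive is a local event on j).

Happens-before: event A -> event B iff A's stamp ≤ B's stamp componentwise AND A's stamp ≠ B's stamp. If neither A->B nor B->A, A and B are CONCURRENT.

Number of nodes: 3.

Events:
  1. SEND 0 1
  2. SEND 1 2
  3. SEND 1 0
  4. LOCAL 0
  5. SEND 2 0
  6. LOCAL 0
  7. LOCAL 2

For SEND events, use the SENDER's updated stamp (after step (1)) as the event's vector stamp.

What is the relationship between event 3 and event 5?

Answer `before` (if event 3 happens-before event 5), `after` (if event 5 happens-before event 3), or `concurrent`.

Initial: VV[0]=[0, 0, 0]
Initial: VV[1]=[0, 0, 0]
Initial: VV[2]=[0, 0, 0]
Event 1: SEND 0->1: VV[0][0]++ -> VV[0]=[1, 0, 0], msg_vec=[1, 0, 0]; VV[1]=max(VV[1],msg_vec) then VV[1][1]++ -> VV[1]=[1, 1, 0]
Event 2: SEND 1->2: VV[1][1]++ -> VV[1]=[1, 2, 0], msg_vec=[1, 2, 0]; VV[2]=max(VV[2],msg_vec) then VV[2][2]++ -> VV[2]=[1, 2, 1]
Event 3: SEND 1->0: VV[1][1]++ -> VV[1]=[1, 3, 0], msg_vec=[1, 3, 0]; VV[0]=max(VV[0],msg_vec) then VV[0][0]++ -> VV[0]=[2, 3, 0]
Event 4: LOCAL 0: VV[0][0]++ -> VV[0]=[3, 3, 0]
Event 5: SEND 2->0: VV[2][2]++ -> VV[2]=[1, 2, 2], msg_vec=[1, 2, 2]; VV[0]=max(VV[0],msg_vec) then VV[0][0]++ -> VV[0]=[4, 3, 2]
Event 6: LOCAL 0: VV[0][0]++ -> VV[0]=[5, 3, 2]
Event 7: LOCAL 2: VV[2][2]++ -> VV[2]=[1, 2, 3]
Event 3 stamp: [1, 3, 0]
Event 5 stamp: [1, 2, 2]
[1, 3, 0] <= [1, 2, 2]? False
[1, 2, 2] <= [1, 3, 0]? False
Relation: concurrent

Answer: concurrent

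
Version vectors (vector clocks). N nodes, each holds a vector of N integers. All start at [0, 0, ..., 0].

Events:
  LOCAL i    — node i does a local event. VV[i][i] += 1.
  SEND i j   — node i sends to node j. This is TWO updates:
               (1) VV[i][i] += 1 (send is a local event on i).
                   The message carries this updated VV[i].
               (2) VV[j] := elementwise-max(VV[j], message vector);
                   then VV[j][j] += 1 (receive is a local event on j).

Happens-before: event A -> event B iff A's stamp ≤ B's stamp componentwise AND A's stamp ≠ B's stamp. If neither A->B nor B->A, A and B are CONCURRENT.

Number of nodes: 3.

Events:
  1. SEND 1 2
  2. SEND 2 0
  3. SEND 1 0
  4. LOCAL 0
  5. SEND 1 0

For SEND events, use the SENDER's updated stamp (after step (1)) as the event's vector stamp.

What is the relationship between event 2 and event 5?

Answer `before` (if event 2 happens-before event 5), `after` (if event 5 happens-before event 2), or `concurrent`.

Initial: VV[0]=[0, 0, 0]
Initial: VV[1]=[0, 0, 0]
Initial: VV[2]=[0, 0, 0]
Event 1: SEND 1->2: VV[1][1]++ -> VV[1]=[0, 1, 0], msg_vec=[0, 1, 0]; VV[2]=max(VV[2],msg_vec) then VV[2][2]++ -> VV[2]=[0, 1, 1]
Event 2: SEND 2->0: VV[2][2]++ -> VV[2]=[0, 1, 2], msg_vec=[0, 1, 2]; VV[0]=max(VV[0],msg_vec) then VV[0][0]++ -> VV[0]=[1, 1, 2]
Event 3: SEND 1->0: VV[1][1]++ -> VV[1]=[0, 2, 0], msg_vec=[0, 2, 0]; VV[0]=max(VV[0],msg_vec) then VV[0][0]++ -> VV[0]=[2, 2, 2]
Event 4: LOCAL 0: VV[0][0]++ -> VV[0]=[3, 2, 2]
Event 5: SEND 1->0: VV[1][1]++ -> VV[1]=[0, 3, 0], msg_vec=[0, 3, 0]; VV[0]=max(VV[0],msg_vec) then VV[0][0]++ -> VV[0]=[4, 3, 2]
Event 2 stamp: [0, 1, 2]
Event 5 stamp: [0, 3, 0]
[0, 1, 2] <= [0, 3, 0]? False
[0, 3, 0] <= [0, 1, 2]? False
Relation: concurrent

Answer: concurrent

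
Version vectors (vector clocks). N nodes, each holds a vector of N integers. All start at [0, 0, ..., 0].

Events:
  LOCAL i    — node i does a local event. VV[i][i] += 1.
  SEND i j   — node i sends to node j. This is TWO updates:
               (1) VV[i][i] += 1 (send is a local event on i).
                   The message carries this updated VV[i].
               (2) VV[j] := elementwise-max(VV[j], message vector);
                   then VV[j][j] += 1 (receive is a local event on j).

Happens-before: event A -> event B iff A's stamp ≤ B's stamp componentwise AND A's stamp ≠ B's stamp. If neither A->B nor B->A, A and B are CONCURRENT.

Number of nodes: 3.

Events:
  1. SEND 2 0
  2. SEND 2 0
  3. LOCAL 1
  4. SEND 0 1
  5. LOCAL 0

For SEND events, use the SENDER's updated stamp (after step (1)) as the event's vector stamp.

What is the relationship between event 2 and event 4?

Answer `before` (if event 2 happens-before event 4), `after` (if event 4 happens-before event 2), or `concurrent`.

Answer: before

Derivation:
Initial: VV[0]=[0, 0, 0]
Initial: VV[1]=[0, 0, 0]
Initial: VV[2]=[0, 0, 0]
Event 1: SEND 2->0: VV[2][2]++ -> VV[2]=[0, 0, 1], msg_vec=[0, 0, 1]; VV[0]=max(VV[0],msg_vec) then VV[0][0]++ -> VV[0]=[1, 0, 1]
Event 2: SEND 2->0: VV[2][2]++ -> VV[2]=[0, 0, 2], msg_vec=[0, 0, 2]; VV[0]=max(VV[0],msg_vec) then VV[0][0]++ -> VV[0]=[2, 0, 2]
Event 3: LOCAL 1: VV[1][1]++ -> VV[1]=[0, 1, 0]
Event 4: SEND 0->1: VV[0][0]++ -> VV[0]=[3, 0, 2], msg_vec=[3, 0, 2]; VV[1]=max(VV[1],msg_vec) then VV[1][1]++ -> VV[1]=[3, 2, 2]
Event 5: LOCAL 0: VV[0][0]++ -> VV[0]=[4, 0, 2]
Event 2 stamp: [0, 0, 2]
Event 4 stamp: [3, 0, 2]
[0, 0, 2] <= [3, 0, 2]? True
[3, 0, 2] <= [0, 0, 2]? False
Relation: before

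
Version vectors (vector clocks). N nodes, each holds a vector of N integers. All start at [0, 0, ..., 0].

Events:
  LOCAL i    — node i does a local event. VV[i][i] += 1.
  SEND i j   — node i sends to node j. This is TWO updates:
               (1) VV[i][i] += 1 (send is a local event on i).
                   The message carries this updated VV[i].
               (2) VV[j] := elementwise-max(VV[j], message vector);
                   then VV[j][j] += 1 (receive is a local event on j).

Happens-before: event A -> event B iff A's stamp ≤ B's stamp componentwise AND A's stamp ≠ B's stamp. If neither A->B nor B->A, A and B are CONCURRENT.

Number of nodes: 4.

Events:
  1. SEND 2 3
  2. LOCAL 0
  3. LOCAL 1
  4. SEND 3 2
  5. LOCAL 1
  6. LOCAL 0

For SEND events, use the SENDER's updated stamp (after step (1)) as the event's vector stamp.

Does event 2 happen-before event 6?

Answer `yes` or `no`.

Initial: VV[0]=[0, 0, 0, 0]
Initial: VV[1]=[0, 0, 0, 0]
Initial: VV[2]=[0, 0, 0, 0]
Initial: VV[3]=[0, 0, 0, 0]
Event 1: SEND 2->3: VV[2][2]++ -> VV[2]=[0, 0, 1, 0], msg_vec=[0, 0, 1, 0]; VV[3]=max(VV[3],msg_vec) then VV[3][3]++ -> VV[3]=[0, 0, 1, 1]
Event 2: LOCAL 0: VV[0][0]++ -> VV[0]=[1, 0, 0, 0]
Event 3: LOCAL 1: VV[1][1]++ -> VV[1]=[0, 1, 0, 0]
Event 4: SEND 3->2: VV[3][3]++ -> VV[3]=[0, 0, 1, 2], msg_vec=[0, 0, 1, 2]; VV[2]=max(VV[2],msg_vec) then VV[2][2]++ -> VV[2]=[0, 0, 2, 2]
Event 5: LOCAL 1: VV[1][1]++ -> VV[1]=[0, 2, 0, 0]
Event 6: LOCAL 0: VV[0][0]++ -> VV[0]=[2, 0, 0, 0]
Event 2 stamp: [1, 0, 0, 0]
Event 6 stamp: [2, 0, 0, 0]
[1, 0, 0, 0] <= [2, 0, 0, 0]? True. Equal? False. Happens-before: True

Answer: yes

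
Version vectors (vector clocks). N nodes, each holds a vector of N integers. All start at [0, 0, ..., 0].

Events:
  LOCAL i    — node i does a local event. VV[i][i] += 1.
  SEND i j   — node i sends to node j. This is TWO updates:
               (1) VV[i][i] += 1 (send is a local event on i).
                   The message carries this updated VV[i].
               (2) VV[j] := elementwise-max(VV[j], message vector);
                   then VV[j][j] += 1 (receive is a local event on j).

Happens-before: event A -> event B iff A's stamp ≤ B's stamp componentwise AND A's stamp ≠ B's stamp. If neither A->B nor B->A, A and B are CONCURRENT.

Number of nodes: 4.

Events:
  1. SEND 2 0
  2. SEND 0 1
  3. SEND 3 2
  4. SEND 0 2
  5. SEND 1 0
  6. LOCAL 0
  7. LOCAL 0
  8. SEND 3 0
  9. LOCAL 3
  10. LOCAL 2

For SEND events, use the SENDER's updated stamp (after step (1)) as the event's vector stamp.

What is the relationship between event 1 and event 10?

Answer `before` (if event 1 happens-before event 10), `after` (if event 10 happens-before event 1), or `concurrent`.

Answer: before

Derivation:
Initial: VV[0]=[0, 0, 0, 0]
Initial: VV[1]=[0, 0, 0, 0]
Initial: VV[2]=[0, 0, 0, 0]
Initial: VV[3]=[0, 0, 0, 0]
Event 1: SEND 2->0: VV[2][2]++ -> VV[2]=[0, 0, 1, 0], msg_vec=[0, 0, 1, 0]; VV[0]=max(VV[0],msg_vec) then VV[0][0]++ -> VV[0]=[1, 0, 1, 0]
Event 2: SEND 0->1: VV[0][0]++ -> VV[0]=[2, 0, 1, 0], msg_vec=[2, 0, 1, 0]; VV[1]=max(VV[1],msg_vec) then VV[1][1]++ -> VV[1]=[2, 1, 1, 0]
Event 3: SEND 3->2: VV[3][3]++ -> VV[3]=[0, 0, 0, 1], msg_vec=[0, 0, 0, 1]; VV[2]=max(VV[2],msg_vec) then VV[2][2]++ -> VV[2]=[0, 0, 2, 1]
Event 4: SEND 0->2: VV[0][0]++ -> VV[0]=[3, 0, 1, 0], msg_vec=[3, 0, 1, 0]; VV[2]=max(VV[2],msg_vec) then VV[2][2]++ -> VV[2]=[3, 0, 3, 1]
Event 5: SEND 1->0: VV[1][1]++ -> VV[1]=[2, 2, 1, 0], msg_vec=[2, 2, 1, 0]; VV[0]=max(VV[0],msg_vec) then VV[0][0]++ -> VV[0]=[4, 2, 1, 0]
Event 6: LOCAL 0: VV[0][0]++ -> VV[0]=[5, 2, 1, 0]
Event 7: LOCAL 0: VV[0][0]++ -> VV[0]=[6, 2, 1, 0]
Event 8: SEND 3->0: VV[3][3]++ -> VV[3]=[0, 0, 0, 2], msg_vec=[0, 0, 0, 2]; VV[0]=max(VV[0],msg_vec) then VV[0][0]++ -> VV[0]=[7, 2, 1, 2]
Event 9: LOCAL 3: VV[3][3]++ -> VV[3]=[0, 0, 0, 3]
Event 10: LOCAL 2: VV[2][2]++ -> VV[2]=[3, 0, 4, 1]
Event 1 stamp: [0, 0, 1, 0]
Event 10 stamp: [3, 0, 4, 1]
[0, 0, 1, 0] <= [3, 0, 4, 1]? True
[3, 0, 4, 1] <= [0, 0, 1, 0]? False
Relation: before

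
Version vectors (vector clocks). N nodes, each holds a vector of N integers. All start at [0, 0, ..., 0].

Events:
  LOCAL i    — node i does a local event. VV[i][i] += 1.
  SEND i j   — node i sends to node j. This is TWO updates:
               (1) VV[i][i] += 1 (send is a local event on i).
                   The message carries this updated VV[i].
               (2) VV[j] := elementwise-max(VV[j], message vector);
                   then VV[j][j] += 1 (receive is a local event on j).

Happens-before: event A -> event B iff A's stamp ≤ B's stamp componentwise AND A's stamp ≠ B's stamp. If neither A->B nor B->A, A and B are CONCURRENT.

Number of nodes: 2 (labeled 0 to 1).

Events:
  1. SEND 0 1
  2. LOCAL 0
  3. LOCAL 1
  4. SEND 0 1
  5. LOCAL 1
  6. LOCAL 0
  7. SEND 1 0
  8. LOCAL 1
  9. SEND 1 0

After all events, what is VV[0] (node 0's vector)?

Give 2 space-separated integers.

Initial: VV[0]=[0, 0]
Initial: VV[1]=[0, 0]
Event 1: SEND 0->1: VV[0][0]++ -> VV[0]=[1, 0], msg_vec=[1, 0]; VV[1]=max(VV[1],msg_vec) then VV[1][1]++ -> VV[1]=[1, 1]
Event 2: LOCAL 0: VV[0][0]++ -> VV[0]=[2, 0]
Event 3: LOCAL 1: VV[1][1]++ -> VV[1]=[1, 2]
Event 4: SEND 0->1: VV[0][0]++ -> VV[0]=[3, 0], msg_vec=[3, 0]; VV[1]=max(VV[1],msg_vec) then VV[1][1]++ -> VV[1]=[3, 3]
Event 5: LOCAL 1: VV[1][1]++ -> VV[1]=[3, 4]
Event 6: LOCAL 0: VV[0][0]++ -> VV[0]=[4, 0]
Event 7: SEND 1->0: VV[1][1]++ -> VV[1]=[3, 5], msg_vec=[3, 5]; VV[0]=max(VV[0],msg_vec) then VV[0][0]++ -> VV[0]=[5, 5]
Event 8: LOCAL 1: VV[1][1]++ -> VV[1]=[3, 6]
Event 9: SEND 1->0: VV[1][1]++ -> VV[1]=[3, 7], msg_vec=[3, 7]; VV[0]=max(VV[0],msg_vec) then VV[0][0]++ -> VV[0]=[6, 7]
Final vectors: VV[0]=[6, 7]; VV[1]=[3, 7]

Answer: 6 7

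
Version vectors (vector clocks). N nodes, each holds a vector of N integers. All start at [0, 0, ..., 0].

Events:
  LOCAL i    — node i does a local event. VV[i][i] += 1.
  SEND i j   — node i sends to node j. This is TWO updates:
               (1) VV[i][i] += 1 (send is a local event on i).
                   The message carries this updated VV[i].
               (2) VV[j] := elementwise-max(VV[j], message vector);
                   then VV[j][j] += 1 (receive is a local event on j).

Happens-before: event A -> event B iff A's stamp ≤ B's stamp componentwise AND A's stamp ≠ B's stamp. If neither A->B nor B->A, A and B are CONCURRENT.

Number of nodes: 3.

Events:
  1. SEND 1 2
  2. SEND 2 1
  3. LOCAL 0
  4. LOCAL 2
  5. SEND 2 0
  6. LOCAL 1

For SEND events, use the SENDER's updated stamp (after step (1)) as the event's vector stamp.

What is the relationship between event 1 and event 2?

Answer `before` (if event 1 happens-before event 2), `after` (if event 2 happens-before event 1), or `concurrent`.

Answer: before

Derivation:
Initial: VV[0]=[0, 0, 0]
Initial: VV[1]=[0, 0, 0]
Initial: VV[2]=[0, 0, 0]
Event 1: SEND 1->2: VV[1][1]++ -> VV[1]=[0, 1, 0], msg_vec=[0, 1, 0]; VV[2]=max(VV[2],msg_vec) then VV[2][2]++ -> VV[2]=[0, 1, 1]
Event 2: SEND 2->1: VV[2][2]++ -> VV[2]=[0, 1, 2], msg_vec=[0, 1, 2]; VV[1]=max(VV[1],msg_vec) then VV[1][1]++ -> VV[1]=[0, 2, 2]
Event 3: LOCAL 0: VV[0][0]++ -> VV[0]=[1, 0, 0]
Event 4: LOCAL 2: VV[2][2]++ -> VV[2]=[0, 1, 3]
Event 5: SEND 2->0: VV[2][2]++ -> VV[2]=[0, 1, 4], msg_vec=[0, 1, 4]; VV[0]=max(VV[0],msg_vec) then VV[0][0]++ -> VV[0]=[2, 1, 4]
Event 6: LOCAL 1: VV[1][1]++ -> VV[1]=[0, 3, 2]
Event 1 stamp: [0, 1, 0]
Event 2 stamp: [0, 1, 2]
[0, 1, 0] <= [0, 1, 2]? True
[0, 1, 2] <= [0, 1, 0]? False
Relation: before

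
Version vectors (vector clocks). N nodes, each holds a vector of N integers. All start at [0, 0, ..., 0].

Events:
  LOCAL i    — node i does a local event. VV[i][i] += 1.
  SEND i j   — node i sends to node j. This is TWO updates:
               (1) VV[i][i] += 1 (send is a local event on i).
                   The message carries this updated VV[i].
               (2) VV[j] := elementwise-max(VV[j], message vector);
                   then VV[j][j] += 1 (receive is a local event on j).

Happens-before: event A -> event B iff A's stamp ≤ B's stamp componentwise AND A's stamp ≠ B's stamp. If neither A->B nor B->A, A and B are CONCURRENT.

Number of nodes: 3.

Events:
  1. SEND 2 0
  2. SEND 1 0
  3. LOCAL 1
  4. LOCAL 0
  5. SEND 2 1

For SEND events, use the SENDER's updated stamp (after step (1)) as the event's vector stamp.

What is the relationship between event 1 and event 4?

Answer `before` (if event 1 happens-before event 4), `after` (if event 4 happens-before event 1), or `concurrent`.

Answer: before

Derivation:
Initial: VV[0]=[0, 0, 0]
Initial: VV[1]=[0, 0, 0]
Initial: VV[2]=[0, 0, 0]
Event 1: SEND 2->0: VV[2][2]++ -> VV[2]=[0, 0, 1], msg_vec=[0, 0, 1]; VV[0]=max(VV[0],msg_vec) then VV[0][0]++ -> VV[0]=[1, 0, 1]
Event 2: SEND 1->0: VV[1][1]++ -> VV[1]=[0, 1, 0], msg_vec=[0, 1, 0]; VV[0]=max(VV[0],msg_vec) then VV[0][0]++ -> VV[0]=[2, 1, 1]
Event 3: LOCAL 1: VV[1][1]++ -> VV[1]=[0, 2, 0]
Event 4: LOCAL 0: VV[0][0]++ -> VV[0]=[3, 1, 1]
Event 5: SEND 2->1: VV[2][2]++ -> VV[2]=[0, 0, 2], msg_vec=[0, 0, 2]; VV[1]=max(VV[1],msg_vec) then VV[1][1]++ -> VV[1]=[0, 3, 2]
Event 1 stamp: [0, 0, 1]
Event 4 stamp: [3, 1, 1]
[0, 0, 1] <= [3, 1, 1]? True
[3, 1, 1] <= [0, 0, 1]? False
Relation: before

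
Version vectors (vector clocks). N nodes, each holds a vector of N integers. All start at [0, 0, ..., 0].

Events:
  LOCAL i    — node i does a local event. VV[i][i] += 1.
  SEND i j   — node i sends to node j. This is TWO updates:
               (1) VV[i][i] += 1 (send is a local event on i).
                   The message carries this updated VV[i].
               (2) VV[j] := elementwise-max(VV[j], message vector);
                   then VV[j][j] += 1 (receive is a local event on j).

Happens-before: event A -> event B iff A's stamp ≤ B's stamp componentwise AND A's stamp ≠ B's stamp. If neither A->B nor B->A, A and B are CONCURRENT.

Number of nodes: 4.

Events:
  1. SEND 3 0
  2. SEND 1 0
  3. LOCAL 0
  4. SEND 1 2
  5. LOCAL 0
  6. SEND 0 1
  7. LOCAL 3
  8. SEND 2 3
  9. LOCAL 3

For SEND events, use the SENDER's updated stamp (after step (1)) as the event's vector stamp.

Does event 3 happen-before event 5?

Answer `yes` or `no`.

Initial: VV[0]=[0, 0, 0, 0]
Initial: VV[1]=[0, 0, 0, 0]
Initial: VV[2]=[0, 0, 0, 0]
Initial: VV[3]=[0, 0, 0, 0]
Event 1: SEND 3->0: VV[3][3]++ -> VV[3]=[0, 0, 0, 1], msg_vec=[0, 0, 0, 1]; VV[0]=max(VV[0],msg_vec) then VV[0][0]++ -> VV[0]=[1, 0, 0, 1]
Event 2: SEND 1->0: VV[1][1]++ -> VV[1]=[0, 1, 0, 0], msg_vec=[0, 1, 0, 0]; VV[0]=max(VV[0],msg_vec) then VV[0][0]++ -> VV[0]=[2, 1, 0, 1]
Event 3: LOCAL 0: VV[0][0]++ -> VV[0]=[3, 1, 0, 1]
Event 4: SEND 1->2: VV[1][1]++ -> VV[1]=[0, 2, 0, 0], msg_vec=[0, 2, 0, 0]; VV[2]=max(VV[2],msg_vec) then VV[2][2]++ -> VV[2]=[0, 2, 1, 0]
Event 5: LOCAL 0: VV[0][0]++ -> VV[0]=[4, 1, 0, 1]
Event 6: SEND 0->1: VV[0][0]++ -> VV[0]=[5, 1, 0, 1], msg_vec=[5, 1, 0, 1]; VV[1]=max(VV[1],msg_vec) then VV[1][1]++ -> VV[1]=[5, 3, 0, 1]
Event 7: LOCAL 3: VV[3][3]++ -> VV[3]=[0, 0, 0, 2]
Event 8: SEND 2->3: VV[2][2]++ -> VV[2]=[0, 2, 2, 0], msg_vec=[0, 2, 2, 0]; VV[3]=max(VV[3],msg_vec) then VV[3][3]++ -> VV[3]=[0, 2, 2, 3]
Event 9: LOCAL 3: VV[3][3]++ -> VV[3]=[0, 2, 2, 4]
Event 3 stamp: [3, 1, 0, 1]
Event 5 stamp: [4, 1, 0, 1]
[3, 1, 0, 1] <= [4, 1, 0, 1]? True. Equal? False. Happens-before: True

Answer: yes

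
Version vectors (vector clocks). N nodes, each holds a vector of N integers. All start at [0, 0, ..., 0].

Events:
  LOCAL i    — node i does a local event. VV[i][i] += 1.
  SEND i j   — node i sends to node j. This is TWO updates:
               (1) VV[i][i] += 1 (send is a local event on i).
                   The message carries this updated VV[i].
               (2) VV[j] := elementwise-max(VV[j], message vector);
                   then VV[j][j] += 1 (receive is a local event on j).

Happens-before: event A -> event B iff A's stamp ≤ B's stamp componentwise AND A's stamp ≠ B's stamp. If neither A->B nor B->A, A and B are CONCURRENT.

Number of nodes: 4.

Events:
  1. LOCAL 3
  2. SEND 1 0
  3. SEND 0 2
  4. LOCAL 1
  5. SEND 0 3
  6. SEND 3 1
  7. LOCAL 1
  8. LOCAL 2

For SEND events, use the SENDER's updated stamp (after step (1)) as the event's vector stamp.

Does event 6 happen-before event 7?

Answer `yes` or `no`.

Initial: VV[0]=[0, 0, 0, 0]
Initial: VV[1]=[0, 0, 0, 0]
Initial: VV[2]=[0, 0, 0, 0]
Initial: VV[3]=[0, 0, 0, 0]
Event 1: LOCAL 3: VV[3][3]++ -> VV[3]=[0, 0, 0, 1]
Event 2: SEND 1->0: VV[1][1]++ -> VV[1]=[0, 1, 0, 0], msg_vec=[0, 1, 0, 0]; VV[0]=max(VV[0],msg_vec) then VV[0][0]++ -> VV[0]=[1, 1, 0, 0]
Event 3: SEND 0->2: VV[0][0]++ -> VV[0]=[2, 1, 0, 0], msg_vec=[2, 1, 0, 0]; VV[2]=max(VV[2],msg_vec) then VV[2][2]++ -> VV[2]=[2, 1, 1, 0]
Event 4: LOCAL 1: VV[1][1]++ -> VV[1]=[0, 2, 0, 0]
Event 5: SEND 0->3: VV[0][0]++ -> VV[0]=[3, 1, 0, 0], msg_vec=[3, 1, 0, 0]; VV[3]=max(VV[3],msg_vec) then VV[3][3]++ -> VV[3]=[3, 1, 0, 2]
Event 6: SEND 3->1: VV[3][3]++ -> VV[3]=[3, 1, 0, 3], msg_vec=[3, 1, 0, 3]; VV[1]=max(VV[1],msg_vec) then VV[1][1]++ -> VV[1]=[3, 3, 0, 3]
Event 7: LOCAL 1: VV[1][1]++ -> VV[1]=[3, 4, 0, 3]
Event 8: LOCAL 2: VV[2][2]++ -> VV[2]=[2, 1, 2, 0]
Event 6 stamp: [3, 1, 0, 3]
Event 7 stamp: [3, 4, 0, 3]
[3, 1, 0, 3] <= [3, 4, 0, 3]? True. Equal? False. Happens-before: True

Answer: yes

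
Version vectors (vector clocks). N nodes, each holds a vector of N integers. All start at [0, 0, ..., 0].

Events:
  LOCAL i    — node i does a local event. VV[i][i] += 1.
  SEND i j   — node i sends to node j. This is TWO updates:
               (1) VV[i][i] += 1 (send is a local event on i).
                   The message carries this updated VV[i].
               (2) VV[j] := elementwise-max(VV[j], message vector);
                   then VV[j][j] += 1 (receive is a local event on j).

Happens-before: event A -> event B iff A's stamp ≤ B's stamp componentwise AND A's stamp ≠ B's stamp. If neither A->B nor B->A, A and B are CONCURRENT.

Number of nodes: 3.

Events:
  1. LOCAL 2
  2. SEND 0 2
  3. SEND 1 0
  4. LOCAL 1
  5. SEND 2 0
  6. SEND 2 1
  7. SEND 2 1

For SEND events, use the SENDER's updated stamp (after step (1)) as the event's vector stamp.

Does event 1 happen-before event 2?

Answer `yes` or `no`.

Initial: VV[0]=[0, 0, 0]
Initial: VV[1]=[0, 0, 0]
Initial: VV[2]=[0, 0, 0]
Event 1: LOCAL 2: VV[2][2]++ -> VV[2]=[0, 0, 1]
Event 2: SEND 0->2: VV[0][0]++ -> VV[0]=[1, 0, 0], msg_vec=[1, 0, 0]; VV[2]=max(VV[2],msg_vec) then VV[2][2]++ -> VV[2]=[1, 0, 2]
Event 3: SEND 1->0: VV[1][1]++ -> VV[1]=[0, 1, 0], msg_vec=[0, 1, 0]; VV[0]=max(VV[0],msg_vec) then VV[0][0]++ -> VV[0]=[2, 1, 0]
Event 4: LOCAL 1: VV[1][1]++ -> VV[1]=[0, 2, 0]
Event 5: SEND 2->0: VV[2][2]++ -> VV[2]=[1, 0, 3], msg_vec=[1, 0, 3]; VV[0]=max(VV[0],msg_vec) then VV[0][0]++ -> VV[0]=[3, 1, 3]
Event 6: SEND 2->1: VV[2][2]++ -> VV[2]=[1, 0, 4], msg_vec=[1, 0, 4]; VV[1]=max(VV[1],msg_vec) then VV[1][1]++ -> VV[1]=[1, 3, 4]
Event 7: SEND 2->1: VV[2][2]++ -> VV[2]=[1, 0, 5], msg_vec=[1, 0, 5]; VV[1]=max(VV[1],msg_vec) then VV[1][1]++ -> VV[1]=[1, 4, 5]
Event 1 stamp: [0, 0, 1]
Event 2 stamp: [1, 0, 0]
[0, 0, 1] <= [1, 0, 0]? False. Equal? False. Happens-before: False

Answer: no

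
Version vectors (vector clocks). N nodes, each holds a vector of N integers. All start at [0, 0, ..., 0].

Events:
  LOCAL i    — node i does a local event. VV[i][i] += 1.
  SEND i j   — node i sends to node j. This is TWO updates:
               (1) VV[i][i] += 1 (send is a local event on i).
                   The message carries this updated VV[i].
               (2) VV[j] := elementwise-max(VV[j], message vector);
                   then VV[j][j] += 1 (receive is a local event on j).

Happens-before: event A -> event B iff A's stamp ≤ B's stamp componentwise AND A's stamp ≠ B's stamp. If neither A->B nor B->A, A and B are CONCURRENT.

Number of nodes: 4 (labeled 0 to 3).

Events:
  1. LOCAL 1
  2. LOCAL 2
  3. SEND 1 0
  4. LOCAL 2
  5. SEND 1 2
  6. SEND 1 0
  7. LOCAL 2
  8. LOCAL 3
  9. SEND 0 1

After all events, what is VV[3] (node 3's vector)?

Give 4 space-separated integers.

Answer: 0 0 0 1

Derivation:
Initial: VV[0]=[0, 0, 0, 0]
Initial: VV[1]=[0, 0, 0, 0]
Initial: VV[2]=[0, 0, 0, 0]
Initial: VV[3]=[0, 0, 0, 0]
Event 1: LOCAL 1: VV[1][1]++ -> VV[1]=[0, 1, 0, 0]
Event 2: LOCAL 2: VV[2][2]++ -> VV[2]=[0, 0, 1, 0]
Event 3: SEND 1->0: VV[1][1]++ -> VV[1]=[0, 2, 0, 0], msg_vec=[0, 2, 0, 0]; VV[0]=max(VV[0],msg_vec) then VV[0][0]++ -> VV[0]=[1, 2, 0, 0]
Event 4: LOCAL 2: VV[2][2]++ -> VV[2]=[0, 0, 2, 0]
Event 5: SEND 1->2: VV[1][1]++ -> VV[1]=[0, 3, 0, 0], msg_vec=[0, 3, 0, 0]; VV[2]=max(VV[2],msg_vec) then VV[2][2]++ -> VV[2]=[0, 3, 3, 0]
Event 6: SEND 1->0: VV[1][1]++ -> VV[1]=[0, 4, 0, 0], msg_vec=[0, 4, 0, 0]; VV[0]=max(VV[0],msg_vec) then VV[0][0]++ -> VV[0]=[2, 4, 0, 0]
Event 7: LOCAL 2: VV[2][2]++ -> VV[2]=[0, 3, 4, 0]
Event 8: LOCAL 3: VV[3][3]++ -> VV[3]=[0, 0, 0, 1]
Event 9: SEND 0->1: VV[0][0]++ -> VV[0]=[3, 4, 0, 0], msg_vec=[3, 4, 0, 0]; VV[1]=max(VV[1],msg_vec) then VV[1][1]++ -> VV[1]=[3, 5, 0, 0]
Final vectors: VV[0]=[3, 4, 0, 0]; VV[1]=[3, 5, 0, 0]; VV[2]=[0, 3, 4, 0]; VV[3]=[0, 0, 0, 1]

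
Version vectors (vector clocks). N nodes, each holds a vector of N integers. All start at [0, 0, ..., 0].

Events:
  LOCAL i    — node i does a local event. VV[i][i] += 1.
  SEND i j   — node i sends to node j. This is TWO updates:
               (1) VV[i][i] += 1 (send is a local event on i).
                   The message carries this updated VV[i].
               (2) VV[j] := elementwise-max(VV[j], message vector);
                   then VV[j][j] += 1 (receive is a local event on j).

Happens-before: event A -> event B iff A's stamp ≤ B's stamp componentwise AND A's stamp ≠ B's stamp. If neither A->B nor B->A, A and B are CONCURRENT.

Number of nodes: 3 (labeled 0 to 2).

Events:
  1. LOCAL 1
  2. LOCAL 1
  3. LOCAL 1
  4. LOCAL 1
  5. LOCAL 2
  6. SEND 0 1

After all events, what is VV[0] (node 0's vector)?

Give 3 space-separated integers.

Answer: 1 0 0

Derivation:
Initial: VV[0]=[0, 0, 0]
Initial: VV[1]=[0, 0, 0]
Initial: VV[2]=[0, 0, 0]
Event 1: LOCAL 1: VV[1][1]++ -> VV[1]=[0, 1, 0]
Event 2: LOCAL 1: VV[1][1]++ -> VV[1]=[0, 2, 0]
Event 3: LOCAL 1: VV[1][1]++ -> VV[1]=[0, 3, 0]
Event 4: LOCAL 1: VV[1][1]++ -> VV[1]=[0, 4, 0]
Event 5: LOCAL 2: VV[2][2]++ -> VV[2]=[0, 0, 1]
Event 6: SEND 0->1: VV[0][0]++ -> VV[0]=[1, 0, 0], msg_vec=[1, 0, 0]; VV[1]=max(VV[1],msg_vec) then VV[1][1]++ -> VV[1]=[1, 5, 0]
Final vectors: VV[0]=[1, 0, 0]; VV[1]=[1, 5, 0]; VV[2]=[0, 0, 1]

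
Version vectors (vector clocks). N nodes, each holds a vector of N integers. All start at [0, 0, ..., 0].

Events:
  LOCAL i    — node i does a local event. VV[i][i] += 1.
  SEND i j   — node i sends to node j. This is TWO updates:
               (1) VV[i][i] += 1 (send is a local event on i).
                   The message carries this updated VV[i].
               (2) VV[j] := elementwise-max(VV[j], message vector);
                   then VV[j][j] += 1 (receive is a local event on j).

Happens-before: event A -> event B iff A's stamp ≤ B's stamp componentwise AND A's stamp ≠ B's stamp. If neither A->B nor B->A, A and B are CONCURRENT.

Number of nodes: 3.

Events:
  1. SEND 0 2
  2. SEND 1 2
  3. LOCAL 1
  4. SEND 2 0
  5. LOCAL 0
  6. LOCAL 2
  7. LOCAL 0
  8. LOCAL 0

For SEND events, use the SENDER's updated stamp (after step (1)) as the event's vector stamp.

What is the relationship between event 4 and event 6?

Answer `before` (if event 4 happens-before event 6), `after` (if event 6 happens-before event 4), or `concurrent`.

Answer: before

Derivation:
Initial: VV[0]=[0, 0, 0]
Initial: VV[1]=[0, 0, 0]
Initial: VV[2]=[0, 0, 0]
Event 1: SEND 0->2: VV[0][0]++ -> VV[0]=[1, 0, 0], msg_vec=[1, 0, 0]; VV[2]=max(VV[2],msg_vec) then VV[2][2]++ -> VV[2]=[1, 0, 1]
Event 2: SEND 1->2: VV[1][1]++ -> VV[1]=[0, 1, 0], msg_vec=[0, 1, 0]; VV[2]=max(VV[2],msg_vec) then VV[2][2]++ -> VV[2]=[1, 1, 2]
Event 3: LOCAL 1: VV[1][1]++ -> VV[1]=[0, 2, 0]
Event 4: SEND 2->0: VV[2][2]++ -> VV[2]=[1, 1, 3], msg_vec=[1, 1, 3]; VV[0]=max(VV[0],msg_vec) then VV[0][0]++ -> VV[0]=[2, 1, 3]
Event 5: LOCAL 0: VV[0][0]++ -> VV[0]=[3, 1, 3]
Event 6: LOCAL 2: VV[2][2]++ -> VV[2]=[1, 1, 4]
Event 7: LOCAL 0: VV[0][0]++ -> VV[0]=[4, 1, 3]
Event 8: LOCAL 0: VV[0][0]++ -> VV[0]=[5, 1, 3]
Event 4 stamp: [1, 1, 3]
Event 6 stamp: [1, 1, 4]
[1, 1, 3] <= [1, 1, 4]? True
[1, 1, 4] <= [1, 1, 3]? False
Relation: before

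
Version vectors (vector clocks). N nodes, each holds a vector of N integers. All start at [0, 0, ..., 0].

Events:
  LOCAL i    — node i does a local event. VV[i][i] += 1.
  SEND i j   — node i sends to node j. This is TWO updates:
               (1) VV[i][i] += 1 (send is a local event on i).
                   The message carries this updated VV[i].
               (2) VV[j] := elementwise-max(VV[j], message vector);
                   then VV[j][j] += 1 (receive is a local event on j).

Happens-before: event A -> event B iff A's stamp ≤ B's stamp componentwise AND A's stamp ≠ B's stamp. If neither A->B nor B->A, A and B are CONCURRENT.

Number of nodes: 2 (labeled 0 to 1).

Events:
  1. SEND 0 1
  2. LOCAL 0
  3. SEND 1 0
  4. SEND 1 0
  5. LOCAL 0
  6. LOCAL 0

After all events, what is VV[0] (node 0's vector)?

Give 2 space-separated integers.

Initial: VV[0]=[0, 0]
Initial: VV[1]=[0, 0]
Event 1: SEND 0->1: VV[0][0]++ -> VV[0]=[1, 0], msg_vec=[1, 0]; VV[1]=max(VV[1],msg_vec) then VV[1][1]++ -> VV[1]=[1, 1]
Event 2: LOCAL 0: VV[0][0]++ -> VV[0]=[2, 0]
Event 3: SEND 1->0: VV[1][1]++ -> VV[1]=[1, 2], msg_vec=[1, 2]; VV[0]=max(VV[0],msg_vec) then VV[0][0]++ -> VV[0]=[3, 2]
Event 4: SEND 1->0: VV[1][1]++ -> VV[1]=[1, 3], msg_vec=[1, 3]; VV[0]=max(VV[0],msg_vec) then VV[0][0]++ -> VV[0]=[4, 3]
Event 5: LOCAL 0: VV[0][0]++ -> VV[0]=[5, 3]
Event 6: LOCAL 0: VV[0][0]++ -> VV[0]=[6, 3]
Final vectors: VV[0]=[6, 3]; VV[1]=[1, 3]

Answer: 6 3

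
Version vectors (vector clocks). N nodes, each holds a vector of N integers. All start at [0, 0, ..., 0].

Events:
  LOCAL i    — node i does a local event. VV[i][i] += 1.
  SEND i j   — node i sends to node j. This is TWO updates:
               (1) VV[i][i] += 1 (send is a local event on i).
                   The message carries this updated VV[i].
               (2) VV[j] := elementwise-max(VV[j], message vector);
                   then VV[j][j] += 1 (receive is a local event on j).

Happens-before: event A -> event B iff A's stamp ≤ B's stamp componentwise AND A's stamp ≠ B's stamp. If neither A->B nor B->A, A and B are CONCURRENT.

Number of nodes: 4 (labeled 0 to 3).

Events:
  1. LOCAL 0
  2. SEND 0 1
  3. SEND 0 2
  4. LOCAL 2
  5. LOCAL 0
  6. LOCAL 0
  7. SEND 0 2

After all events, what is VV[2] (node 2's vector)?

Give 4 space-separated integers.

Initial: VV[0]=[0, 0, 0, 0]
Initial: VV[1]=[0, 0, 0, 0]
Initial: VV[2]=[0, 0, 0, 0]
Initial: VV[3]=[0, 0, 0, 0]
Event 1: LOCAL 0: VV[0][0]++ -> VV[0]=[1, 0, 0, 0]
Event 2: SEND 0->1: VV[0][0]++ -> VV[0]=[2, 0, 0, 0], msg_vec=[2, 0, 0, 0]; VV[1]=max(VV[1],msg_vec) then VV[1][1]++ -> VV[1]=[2, 1, 0, 0]
Event 3: SEND 0->2: VV[0][0]++ -> VV[0]=[3, 0, 0, 0], msg_vec=[3, 0, 0, 0]; VV[2]=max(VV[2],msg_vec) then VV[2][2]++ -> VV[2]=[3, 0, 1, 0]
Event 4: LOCAL 2: VV[2][2]++ -> VV[2]=[3, 0, 2, 0]
Event 5: LOCAL 0: VV[0][0]++ -> VV[0]=[4, 0, 0, 0]
Event 6: LOCAL 0: VV[0][0]++ -> VV[0]=[5, 0, 0, 0]
Event 7: SEND 0->2: VV[0][0]++ -> VV[0]=[6, 0, 0, 0], msg_vec=[6, 0, 0, 0]; VV[2]=max(VV[2],msg_vec) then VV[2][2]++ -> VV[2]=[6, 0, 3, 0]
Final vectors: VV[0]=[6, 0, 0, 0]; VV[1]=[2, 1, 0, 0]; VV[2]=[6, 0, 3, 0]; VV[3]=[0, 0, 0, 0]

Answer: 6 0 3 0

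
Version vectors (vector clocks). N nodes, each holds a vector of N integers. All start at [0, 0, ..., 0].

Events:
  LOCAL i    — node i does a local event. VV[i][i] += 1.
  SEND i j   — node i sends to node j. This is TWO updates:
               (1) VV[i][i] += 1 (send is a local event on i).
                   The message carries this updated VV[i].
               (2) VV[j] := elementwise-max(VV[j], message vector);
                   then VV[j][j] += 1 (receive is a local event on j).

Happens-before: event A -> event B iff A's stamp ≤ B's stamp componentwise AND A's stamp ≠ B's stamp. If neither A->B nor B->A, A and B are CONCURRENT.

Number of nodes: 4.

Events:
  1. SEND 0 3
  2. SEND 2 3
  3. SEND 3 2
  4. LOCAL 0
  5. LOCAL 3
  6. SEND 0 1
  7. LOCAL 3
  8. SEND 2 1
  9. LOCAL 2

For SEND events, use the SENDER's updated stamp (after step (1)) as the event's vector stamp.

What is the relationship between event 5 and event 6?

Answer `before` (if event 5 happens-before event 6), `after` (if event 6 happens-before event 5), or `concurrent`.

Answer: concurrent

Derivation:
Initial: VV[0]=[0, 0, 0, 0]
Initial: VV[1]=[0, 0, 0, 0]
Initial: VV[2]=[0, 0, 0, 0]
Initial: VV[3]=[0, 0, 0, 0]
Event 1: SEND 0->3: VV[0][0]++ -> VV[0]=[1, 0, 0, 0], msg_vec=[1, 0, 0, 0]; VV[3]=max(VV[3],msg_vec) then VV[3][3]++ -> VV[3]=[1, 0, 0, 1]
Event 2: SEND 2->3: VV[2][2]++ -> VV[2]=[0, 0, 1, 0], msg_vec=[0, 0, 1, 0]; VV[3]=max(VV[3],msg_vec) then VV[3][3]++ -> VV[3]=[1, 0, 1, 2]
Event 3: SEND 3->2: VV[3][3]++ -> VV[3]=[1, 0, 1, 3], msg_vec=[1, 0, 1, 3]; VV[2]=max(VV[2],msg_vec) then VV[2][2]++ -> VV[2]=[1, 0, 2, 3]
Event 4: LOCAL 0: VV[0][0]++ -> VV[0]=[2, 0, 0, 0]
Event 5: LOCAL 3: VV[3][3]++ -> VV[3]=[1, 0, 1, 4]
Event 6: SEND 0->1: VV[0][0]++ -> VV[0]=[3, 0, 0, 0], msg_vec=[3, 0, 0, 0]; VV[1]=max(VV[1],msg_vec) then VV[1][1]++ -> VV[1]=[3, 1, 0, 0]
Event 7: LOCAL 3: VV[3][3]++ -> VV[3]=[1, 0, 1, 5]
Event 8: SEND 2->1: VV[2][2]++ -> VV[2]=[1, 0, 3, 3], msg_vec=[1, 0, 3, 3]; VV[1]=max(VV[1],msg_vec) then VV[1][1]++ -> VV[1]=[3, 2, 3, 3]
Event 9: LOCAL 2: VV[2][2]++ -> VV[2]=[1, 0, 4, 3]
Event 5 stamp: [1, 0, 1, 4]
Event 6 stamp: [3, 0, 0, 0]
[1, 0, 1, 4] <= [3, 0, 0, 0]? False
[3, 0, 0, 0] <= [1, 0, 1, 4]? False
Relation: concurrent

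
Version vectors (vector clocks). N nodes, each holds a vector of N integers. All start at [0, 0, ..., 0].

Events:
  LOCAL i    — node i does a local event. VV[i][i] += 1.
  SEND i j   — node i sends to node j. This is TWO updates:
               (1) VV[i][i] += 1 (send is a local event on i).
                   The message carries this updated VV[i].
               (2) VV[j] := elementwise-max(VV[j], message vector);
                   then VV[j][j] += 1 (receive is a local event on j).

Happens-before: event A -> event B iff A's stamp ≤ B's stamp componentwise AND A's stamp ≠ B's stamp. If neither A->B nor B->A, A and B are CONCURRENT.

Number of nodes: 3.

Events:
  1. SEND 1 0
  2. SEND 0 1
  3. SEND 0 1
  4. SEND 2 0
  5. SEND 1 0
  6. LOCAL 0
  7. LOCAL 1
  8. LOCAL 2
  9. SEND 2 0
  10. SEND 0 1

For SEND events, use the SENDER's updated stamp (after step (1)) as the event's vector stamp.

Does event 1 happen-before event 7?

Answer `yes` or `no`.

Answer: yes

Derivation:
Initial: VV[0]=[0, 0, 0]
Initial: VV[1]=[0, 0, 0]
Initial: VV[2]=[0, 0, 0]
Event 1: SEND 1->0: VV[1][1]++ -> VV[1]=[0, 1, 0], msg_vec=[0, 1, 0]; VV[0]=max(VV[0],msg_vec) then VV[0][0]++ -> VV[0]=[1, 1, 0]
Event 2: SEND 0->1: VV[0][0]++ -> VV[0]=[2, 1, 0], msg_vec=[2, 1, 0]; VV[1]=max(VV[1],msg_vec) then VV[1][1]++ -> VV[1]=[2, 2, 0]
Event 3: SEND 0->1: VV[0][0]++ -> VV[0]=[3, 1, 0], msg_vec=[3, 1, 0]; VV[1]=max(VV[1],msg_vec) then VV[1][1]++ -> VV[1]=[3, 3, 0]
Event 4: SEND 2->0: VV[2][2]++ -> VV[2]=[0, 0, 1], msg_vec=[0, 0, 1]; VV[0]=max(VV[0],msg_vec) then VV[0][0]++ -> VV[0]=[4, 1, 1]
Event 5: SEND 1->0: VV[1][1]++ -> VV[1]=[3, 4, 0], msg_vec=[3, 4, 0]; VV[0]=max(VV[0],msg_vec) then VV[0][0]++ -> VV[0]=[5, 4, 1]
Event 6: LOCAL 0: VV[0][0]++ -> VV[0]=[6, 4, 1]
Event 7: LOCAL 1: VV[1][1]++ -> VV[1]=[3, 5, 0]
Event 8: LOCAL 2: VV[2][2]++ -> VV[2]=[0, 0, 2]
Event 9: SEND 2->0: VV[2][2]++ -> VV[2]=[0, 0, 3], msg_vec=[0, 0, 3]; VV[0]=max(VV[0],msg_vec) then VV[0][0]++ -> VV[0]=[7, 4, 3]
Event 10: SEND 0->1: VV[0][0]++ -> VV[0]=[8, 4, 3], msg_vec=[8, 4, 3]; VV[1]=max(VV[1],msg_vec) then VV[1][1]++ -> VV[1]=[8, 6, 3]
Event 1 stamp: [0, 1, 0]
Event 7 stamp: [3, 5, 0]
[0, 1, 0] <= [3, 5, 0]? True. Equal? False. Happens-before: True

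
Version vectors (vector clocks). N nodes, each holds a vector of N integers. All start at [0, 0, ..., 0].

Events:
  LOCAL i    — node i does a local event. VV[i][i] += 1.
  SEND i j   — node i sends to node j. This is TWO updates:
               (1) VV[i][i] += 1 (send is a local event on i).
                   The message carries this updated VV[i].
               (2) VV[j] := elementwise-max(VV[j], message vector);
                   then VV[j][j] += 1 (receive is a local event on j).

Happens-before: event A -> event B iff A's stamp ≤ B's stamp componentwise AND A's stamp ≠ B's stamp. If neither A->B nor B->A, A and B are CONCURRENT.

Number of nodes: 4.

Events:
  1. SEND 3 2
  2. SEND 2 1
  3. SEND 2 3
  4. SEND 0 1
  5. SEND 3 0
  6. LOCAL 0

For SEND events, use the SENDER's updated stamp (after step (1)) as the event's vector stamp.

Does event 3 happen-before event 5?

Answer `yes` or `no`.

Initial: VV[0]=[0, 0, 0, 0]
Initial: VV[1]=[0, 0, 0, 0]
Initial: VV[2]=[0, 0, 0, 0]
Initial: VV[3]=[0, 0, 0, 0]
Event 1: SEND 3->2: VV[3][3]++ -> VV[3]=[0, 0, 0, 1], msg_vec=[0, 0, 0, 1]; VV[2]=max(VV[2],msg_vec) then VV[2][2]++ -> VV[2]=[0, 0, 1, 1]
Event 2: SEND 2->1: VV[2][2]++ -> VV[2]=[0, 0, 2, 1], msg_vec=[0, 0, 2, 1]; VV[1]=max(VV[1],msg_vec) then VV[1][1]++ -> VV[1]=[0, 1, 2, 1]
Event 3: SEND 2->3: VV[2][2]++ -> VV[2]=[0, 0, 3, 1], msg_vec=[0, 0, 3, 1]; VV[3]=max(VV[3],msg_vec) then VV[3][3]++ -> VV[3]=[0, 0, 3, 2]
Event 4: SEND 0->1: VV[0][0]++ -> VV[0]=[1, 0, 0, 0], msg_vec=[1, 0, 0, 0]; VV[1]=max(VV[1],msg_vec) then VV[1][1]++ -> VV[1]=[1, 2, 2, 1]
Event 5: SEND 3->0: VV[3][3]++ -> VV[3]=[0, 0, 3, 3], msg_vec=[0, 0, 3, 3]; VV[0]=max(VV[0],msg_vec) then VV[0][0]++ -> VV[0]=[2, 0, 3, 3]
Event 6: LOCAL 0: VV[0][0]++ -> VV[0]=[3, 0, 3, 3]
Event 3 stamp: [0, 0, 3, 1]
Event 5 stamp: [0, 0, 3, 3]
[0, 0, 3, 1] <= [0, 0, 3, 3]? True. Equal? False. Happens-before: True

Answer: yes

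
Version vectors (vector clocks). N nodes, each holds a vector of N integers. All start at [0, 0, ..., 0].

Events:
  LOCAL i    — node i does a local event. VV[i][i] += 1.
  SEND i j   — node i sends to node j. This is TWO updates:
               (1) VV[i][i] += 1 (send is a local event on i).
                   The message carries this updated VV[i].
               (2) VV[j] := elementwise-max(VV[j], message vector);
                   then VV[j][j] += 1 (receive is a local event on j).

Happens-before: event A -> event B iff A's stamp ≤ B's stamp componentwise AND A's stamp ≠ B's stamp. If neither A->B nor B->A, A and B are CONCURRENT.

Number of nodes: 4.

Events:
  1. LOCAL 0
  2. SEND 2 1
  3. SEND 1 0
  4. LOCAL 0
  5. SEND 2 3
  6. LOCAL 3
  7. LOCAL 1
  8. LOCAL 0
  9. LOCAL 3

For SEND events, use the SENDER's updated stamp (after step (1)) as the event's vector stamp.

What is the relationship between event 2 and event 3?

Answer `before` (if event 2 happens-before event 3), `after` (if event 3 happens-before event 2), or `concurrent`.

Initial: VV[0]=[0, 0, 0, 0]
Initial: VV[1]=[0, 0, 0, 0]
Initial: VV[2]=[0, 0, 0, 0]
Initial: VV[3]=[0, 0, 0, 0]
Event 1: LOCAL 0: VV[0][0]++ -> VV[0]=[1, 0, 0, 0]
Event 2: SEND 2->1: VV[2][2]++ -> VV[2]=[0, 0, 1, 0], msg_vec=[0, 0, 1, 0]; VV[1]=max(VV[1],msg_vec) then VV[1][1]++ -> VV[1]=[0, 1, 1, 0]
Event 3: SEND 1->0: VV[1][1]++ -> VV[1]=[0, 2, 1, 0], msg_vec=[0, 2, 1, 0]; VV[0]=max(VV[0],msg_vec) then VV[0][0]++ -> VV[0]=[2, 2, 1, 0]
Event 4: LOCAL 0: VV[0][0]++ -> VV[0]=[3, 2, 1, 0]
Event 5: SEND 2->3: VV[2][2]++ -> VV[2]=[0, 0, 2, 0], msg_vec=[0, 0, 2, 0]; VV[3]=max(VV[3],msg_vec) then VV[3][3]++ -> VV[3]=[0, 0, 2, 1]
Event 6: LOCAL 3: VV[3][3]++ -> VV[3]=[0, 0, 2, 2]
Event 7: LOCAL 1: VV[1][1]++ -> VV[1]=[0, 3, 1, 0]
Event 8: LOCAL 0: VV[0][0]++ -> VV[0]=[4, 2, 1, 0]
Event 9: LOCAL 3: VV[3][3]++ -> VV[3]=[0, 0, 2, 3]
Event 2 stamp: [0, 0, 1, 0]
Event 3 stamp: [0, 2, 1, 0]
[0, 0, 1, 0] <= [0, 2, 1, 0]? True
[0, 2, 1, 0] <= [0, 0, 1, 0]? False
Relation: before

Answer: before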